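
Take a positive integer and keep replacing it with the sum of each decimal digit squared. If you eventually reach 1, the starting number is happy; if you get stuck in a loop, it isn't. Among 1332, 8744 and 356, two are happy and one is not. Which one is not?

8744

1332: 1332 → 23 → 13 → 10 → 1  — reaches 1 (happy)
8744: 8744 → 145 → 42 → 20 → 4 → 16 → 37 → 58 → 89 → 145  — repeats 145 (not happy)
356: 356 → 70 → 49 → 97 → 130 → 10 → 1  — reaches 1 (happy)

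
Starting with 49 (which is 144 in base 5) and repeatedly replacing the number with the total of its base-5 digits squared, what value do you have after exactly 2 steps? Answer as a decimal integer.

49 = (1,4,4)_5 → 1² + 4² + 4² = 1 + 16 + 16 = 33
33 = (1,1,3)_5 → 1² + 1² + 3² = 1 + 1 + 9 = 11

11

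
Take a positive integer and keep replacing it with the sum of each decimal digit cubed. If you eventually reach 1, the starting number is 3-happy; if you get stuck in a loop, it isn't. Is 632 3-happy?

not 3-happy

632 → 6³ + 3³ + 2³ = 216 + 27 + 8 = 251
251 → 2³ + 5³ + 1³ = 8 + 125 + 1 = 134
134 → 1³ + 3³ + 4³ = 1 + 27 + 64 = 92
92 → 9³ + 2³ = 729 + 8 = 737
737 → 7³ + 3³ + 7³ = 343 + 27 + 343 = 713
713 → 7³ + 1³ + 3³ = 343 + 1 + 27 = 371
371 → 3³ + 7³ + 1³ = 27 + 343 + 1 = 371  — 371 already seen; the sequence cycles without reaching 1.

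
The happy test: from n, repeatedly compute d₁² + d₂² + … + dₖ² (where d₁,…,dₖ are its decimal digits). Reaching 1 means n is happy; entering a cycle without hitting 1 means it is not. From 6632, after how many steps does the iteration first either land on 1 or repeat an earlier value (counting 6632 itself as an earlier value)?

6632 → 85
85 → 89
89 → 145
145 → 42
42 → 20
20 → 4
4 → 16
16 → 37
37 → 58
58 → 89  — 89 repeats.
That took 10 steps.

10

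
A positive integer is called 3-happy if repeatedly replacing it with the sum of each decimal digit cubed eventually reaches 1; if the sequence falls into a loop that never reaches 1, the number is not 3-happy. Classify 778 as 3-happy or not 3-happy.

3-happy

778 → 1198
1198 → 1243
1243 → 100
100 → 1  — reached 1.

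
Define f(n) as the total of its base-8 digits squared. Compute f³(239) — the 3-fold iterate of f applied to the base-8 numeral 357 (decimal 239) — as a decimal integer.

37

239 = (3,5,7)_8 → 3² + 5² + 7² = 83
83 = (1,2,3)_8 → 1² + 2² + 3² = 14
14 = (1,6)_8 → 1² + 6² = 37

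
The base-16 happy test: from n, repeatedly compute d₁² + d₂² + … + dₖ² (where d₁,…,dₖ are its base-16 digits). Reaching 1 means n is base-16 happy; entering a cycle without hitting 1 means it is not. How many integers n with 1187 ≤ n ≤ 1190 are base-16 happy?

1

1187: 1187 → 125 → 218 → 269 → 170 → 200 → 208 → 169 → 181 → 146 → 85 → 50 → 13 → 169  — not base-16 happy
1188: 1188 → 132 → 80 → 25 → 82 → 29 → 170 → 200 → 208 → 169 → 181 → 146 → 85 → 50 → 13 → 169  — not base-16 happy
1189: 1189 → 141 → 233 → 277 → 27 → 122 → 149 → 106 → 136 → 128 → 64 → 16 → 1  — base-16 happy
1190: 1190 → 152 → 145 → 82 → 29 → 170 → 200 → 208 → 169 → 181 → 146 → 85 → 50 → 13 → 169  — not base-16 happy
base-16 happy: 1189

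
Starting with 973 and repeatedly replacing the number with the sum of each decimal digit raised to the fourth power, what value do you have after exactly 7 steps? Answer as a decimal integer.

4114

973 → 9⁴ + 7⁴ + 3⁴ = 6561 + 2401 + 81 = 9043
9043 → 9⁴ + 0⁴ + 4⁴ + 3⁴ = 6561 + 0 + 256 + 81 = 6898
6898 → 6⁴ + 8⁴ + 9⁴ + 8⁴ = 1296 + 4096 + 6561 + 4096 = 16049
16049 → 1⁴ + 6⁴ + 0⁴ + 4⁴ + 9⁴ = 1 + 1296 + 0 + 256 + 6561 = 8114
8114 → 8⁴ + 1⁴ + 1⁴ + 4⁴ = 4096 + 1 + 1 + 256 = 4354
4354 → 4⁴ + 3⁴ + 5⁴ + 4⁴ = 256 + 81 + 625 + 256 = 1218
1218 → 1⁴ + 2⁴ + 1⁴ + 8⁴ = 1 + 16 + 1 + 4096 = 4114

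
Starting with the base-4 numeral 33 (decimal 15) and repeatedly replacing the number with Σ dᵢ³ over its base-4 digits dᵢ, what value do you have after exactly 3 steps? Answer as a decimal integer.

15 = (3,3)_4 → 3³ + 3³ = 54
54 = (3,1,2)_4 → 3³ + 1³ + 2³ = 36
36 = (2,1,0)_4 → 2³ + 1³ + 0³ = 9

9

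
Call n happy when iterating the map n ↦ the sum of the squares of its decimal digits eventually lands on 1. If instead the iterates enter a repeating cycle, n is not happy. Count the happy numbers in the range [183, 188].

183: 183 → 74 → 65 → 61 → 37 → 58 → 89 → 145 → 42 → 20 → 4 → 16 → 37  (repeats 37)
184: 184 → 81 → 65 → 61 → 37 → 58 → 89 → 145 → 42 → 20 → 4 → 16 → 37  (repeats 37)
185: 185 → 90 → 81 → 65 → 61 → 37 → 58 → 89 → 145 → 42 → 20 → 4 → 16 → 37  (repeats 37)
186: 186 → 101 → 2 → 4 → 16 → 37 → 58 → 89 → 145 → 42 → 20 → 4  (repeats 4)
187: 187 → 114 → 18 → 65 → 61 → 37 → 58 → 89 → 145 → 42 → 20 → 4 → 16 → 37  (repeats 37)
188: 188 → 129 → 86 → 100 → 1  (reaches 1)
happy: 188

1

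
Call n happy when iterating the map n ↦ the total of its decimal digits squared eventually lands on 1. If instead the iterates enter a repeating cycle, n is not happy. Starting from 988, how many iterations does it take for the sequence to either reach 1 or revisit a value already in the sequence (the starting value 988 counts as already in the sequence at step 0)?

11

988 → 9² + 8² + 8² = 209
209 → 2² + 0² + 9² = 85
85 → 8² + 5² = 89
89 → 8² + 9² = 145
145 → 1² + 4² + 5² = 42
42 → 4² + 2² = 20
20 → 2² + 0² = 4
4 → 4² = 16
16 → 1² + 6² = 37
37 → 3² + 7² = 58
58 → 5² + 8² = 89  — 89 repeats.
That took 11 steps.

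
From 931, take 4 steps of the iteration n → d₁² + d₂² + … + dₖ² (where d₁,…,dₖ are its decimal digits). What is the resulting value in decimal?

100

931 → 9² + 3² + 1² = 91
91 → 9² + 1² = 82
82 → 8² + 2² = 68
68 → 6² + 8² = 100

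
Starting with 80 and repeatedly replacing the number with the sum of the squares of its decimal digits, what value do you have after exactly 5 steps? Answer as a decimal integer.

80 → 64
64 → 52
52 → 29
29 → 85
85 → 89

89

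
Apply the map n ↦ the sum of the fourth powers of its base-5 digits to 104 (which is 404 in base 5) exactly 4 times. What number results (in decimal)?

104 = (4,0,4)_5 → 4⁴ + 0⁴ + 4⁴ = 512
512 = (4,0,2,2)_5 → 4⁴ + 0⁴ + 2⁴ + 2⁴ = 288
288 = (2,1,2,3)_5 → 2⁴ + 1⁴ + 2⁴ + 3⁴ = 114
114 = (4,2,4)_5 → 4⁴ + 2⁴ + 4⁴ = 528

528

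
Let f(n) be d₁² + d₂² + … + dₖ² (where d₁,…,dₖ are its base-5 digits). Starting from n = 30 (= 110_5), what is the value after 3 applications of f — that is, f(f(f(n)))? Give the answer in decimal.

30 = (1,1,0)_5 → 1² + 1² + 0² = 1 + 1 + 0 = 2
2 = (2)_5 → 2² = 4
4 = (4)_5 → 4² = 16

16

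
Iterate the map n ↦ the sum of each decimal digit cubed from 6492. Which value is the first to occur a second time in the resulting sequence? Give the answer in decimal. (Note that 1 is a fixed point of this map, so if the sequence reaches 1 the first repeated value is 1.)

6492 → 6³ + 4³ + 9³ + 2³ = 1017
1017 → 1³ + 0³ + 1³ + 7³ = 345
345 → 3³ + 4³ + 5³ = 216
216 → 2³ + 1³ + 6³ = 225
225 → 2³ + 2³ + 5³ = 141
141 → 1³ + 4³ + 1³ = 66
66 → 6³ + 6³ = 432
432 → 4³ + 3³ + 2³ = 99
99 → 9³ + 9³ = 1458
1458 → 1³ + 4³ + 5³ + 8³ = 702
702 → 7³ + 0³ + 2³ = 351
351 → 3³ + 5³ + 1³ = 153
153 → 1³ + 5³ + 3³ = 153  — 153 already appeared earlier.

153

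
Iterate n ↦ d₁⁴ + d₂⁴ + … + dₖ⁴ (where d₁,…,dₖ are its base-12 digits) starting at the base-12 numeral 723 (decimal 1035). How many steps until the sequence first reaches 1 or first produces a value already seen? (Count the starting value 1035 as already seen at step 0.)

1035 = (7,2,3)_12 → 7⁴ + 2⁴ + 3⁴ = 2401 + 16 + 81 = 2498
2498 = (1,5,4,2)_12 → 1⁴ + 5⁴ + 4⁴ + 2⁴ = 1 + 625 + 256 + 16 = 898
898 = (6,2,10)_12 → 6⁴ + 2⁴ + 10⁴ = 1296 + 16 + 10000 = 11312
11312 = (6,6,6,8)_12 → 6⁴ + 6⁴ + 6⁴ + 8⁴ = 1296 + 1296 + 1296 + 4096 = 7984
7984 = (4,7,5,4)_12 → 4⁴ + 7⁴ + 5⁴ + 4⁴ = 256 + 2401 + 625 + 256 = 3538
3538 = (2,0,6,10)_12 → 2⁴ + 0⁴ + 6⁴ + 10⁴ = 16 + 0 + 1296 + 10000 = 11312  — 11312 repeats.
That took 6 steps.

6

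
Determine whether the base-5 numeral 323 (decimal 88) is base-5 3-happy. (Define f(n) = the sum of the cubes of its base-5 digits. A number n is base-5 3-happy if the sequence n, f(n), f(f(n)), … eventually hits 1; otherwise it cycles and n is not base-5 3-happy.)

not base-5 3-happy

88 = (3,2,3)_5 → 3³ + 2³ + 3³ = 27 + 8 + 27 = 62
62 = (2,2,2)_5 → 2³ + 2³ + 2³ = 8 + 8 + 8 = 24
24 = (4,4)_5 → 4³ + 4³ = 64 + 64 = 128
128 = (1,0,0,3)_5 → 1³ + 0³ + 0³ + 3³ = 1 + 0 + 0 + 27 = 28
28 = (1,0,3)_5 → 1³ + 0³ + 3³ = 1 + 0 + 27 = 28  — 28 already seen; the sequence cycles without reaching 1.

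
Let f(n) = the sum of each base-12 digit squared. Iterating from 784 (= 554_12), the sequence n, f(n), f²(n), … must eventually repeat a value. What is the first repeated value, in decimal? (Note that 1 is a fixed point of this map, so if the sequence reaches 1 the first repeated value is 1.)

784 = (5,5,4)_12 → 66
66 = (5,6)_12 → 61
61 = (5,1)_12 → 26
26 = (2,2)_12 → 8
8 = (8)_12 → 64
64 = (5,4)_12 → 41
41 = (3,5)_12 → 34
34 = (2,10)_12 → 104
104 = (8,8)_12 → 128
128 = (10,8)_12 → 164
164 = (1,1,8)_12 → 66  — 66 already appeared earlier.

66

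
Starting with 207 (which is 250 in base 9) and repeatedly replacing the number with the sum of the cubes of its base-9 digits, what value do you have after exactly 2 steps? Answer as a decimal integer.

207 = (2,5,0)_9 → 2³ + 5³ + 0³ = 133
133 = (1,5,7)_9 → 1³ + 5³ + 7³ = 469

469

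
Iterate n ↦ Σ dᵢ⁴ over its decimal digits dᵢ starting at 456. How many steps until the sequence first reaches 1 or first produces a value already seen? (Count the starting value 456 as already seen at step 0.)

456 → 4⁴ + 5⁴ + 6⁴ = 256 + 625 + 1296 = 2177
2177 → 2⁴ + 1⁴ + 7⁴ + 7⁴ = 16 + 1 + 2401 + 2401 = 4819
4819 → 4⁴ + 8⁴ + 1⁴ + 9⁴ = 256 + 4096 + 1 + 6561 = 10914
10914 → 1⁴ + 0⁴ + 9⁴ + 1⁴ + 4⁴ = 1 + 0 + 6561 + 1 + 256 = 6819
6819 → 6⁴ + 8⁴ + 1⁴ + 9⁴ = 1296 + 4096 + 1 + 6561 = 11954
11954 → 1⁴ + 1⁴ + 9⁴ + 5⁴ + 4⁴ = 1 + 1 + 6561 + 625 + 256 = 7444
7444 → 7⁴ + 4⁴ + 4⁴ + 4⁴ = 2401 + 256 + 256 + 256 = 3169
3169 → 3⁴ + 1⁴ + 6⁴ + 9⁴ = 81 + 1 + 1296 + 6561 = 7939
7939 → 7⁴ + 9⁴ + 3⁴ + 9⁴ = 2401 + 6561 + 81 + 6561 = 15604
15604 → 1⁴ + 5⁴ + 6⁴ + 0⁴ + 4⁴ = 1 + 625 + 1296 + 0 + 256 = 2178
2178 → 2⁴ + 1⁴ + 7⁴ + 8⁴ = 16 + 1 + 2401 + 4096 = 6514
6514 → 6⁴ + 5⁴ + 1⁴ + 4⁴ = 1296 + 625 + 1 + 256 = 2178  — 2178 repeats.
That took 12 steps.

12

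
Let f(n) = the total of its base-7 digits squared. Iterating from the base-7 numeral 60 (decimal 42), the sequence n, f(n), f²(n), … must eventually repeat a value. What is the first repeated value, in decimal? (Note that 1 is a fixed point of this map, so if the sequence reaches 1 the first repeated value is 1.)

10

42 = (6,0)_7 → 6² + 0² = 36
36 = (5,1)_7 → 5² + 1² = 26
26 = (3,5)_7 → 3² + 5² = 34
34 = (4,6)_7 → 4² + 6² = 52
52 = (1,0,3)_7 → 1² + 0² + 3² = 10
10 = (1,3)_7 → 1² + 3² = 10  — 10 already appeared earlier.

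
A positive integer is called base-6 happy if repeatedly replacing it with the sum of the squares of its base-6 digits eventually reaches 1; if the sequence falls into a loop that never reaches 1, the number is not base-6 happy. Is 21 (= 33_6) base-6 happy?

not base-6 happy

21 = (3,3)_6 → 3² + 3² = 9 + 9 = 18
18 = (3,0)_6 → 3² + 0² = 9 + 0 = 9
9 = (1,3)_6 → 1² + 3² = 1 + 9 = 10
10 = (1,4)_6 → 1² + 4² = 1 + 16 = 17
17 = (2,5)_6 → 2² + 5² = 4 + 25 = 29
29 = (4,5)_6 → 4² + 5² = 16 + 25 = 41
41 = (1,0,5)_6 → 1² + 0² + 5² = 1 + 0 + 25 = 26
26 = (4,2)_6 → 4² + 2² = 16 + 4 = 20
20 = (3,2)_6 → 3² + 2² = 9 + 4 = 13
13 = (2,1)_6 → 2² + 1² = 4 + 1 = 5
5 = (5)_6 → 5² = 25
25 = (4,1)_6 → 4² + 1² = 16 + 1 = 17  — 17 already seen; the sequence cycles without reaching 1.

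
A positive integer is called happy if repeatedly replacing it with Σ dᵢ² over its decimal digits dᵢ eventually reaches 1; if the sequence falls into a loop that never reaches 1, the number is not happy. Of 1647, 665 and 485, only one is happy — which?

665

1647: 1647 → 102 → 5 → 25 → 29 → 85 → 89 → 145 → 42 → 20 → 4 → 16 → 37 → 58 → 89  — repeats 89 (not happy)
665: 665 → 97 → 130 → 10 → 1  — reaches 1 (happy)
485: 485 → 105 → 26 → 40 → 16 → 37 → 58 → 89 → 145 → 42 → 20 → 4 → 16  — repeats 16 (not happy)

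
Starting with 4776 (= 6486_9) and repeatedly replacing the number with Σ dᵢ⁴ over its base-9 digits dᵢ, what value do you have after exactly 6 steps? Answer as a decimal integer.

4776 = (6,4,8,6)_9 → 6⁴ + 4⁴ + 8⁴ + 6⁴ = 1296 + 256 + 4096 + 1296 = 6944
6944 = (1,0,4,6,5)_9 → 1⁴ + 0⁴ + 4⁴ + 6⁴ + 5⁴ = 1 + 0 + 256 + 1296 + 625 = 2178
2178 = (2,8,8,0)_9 → 2⁴ + 8⁴ + 8⁴ + 0⁴ = 16 + 4096 + 4096 + 0 = 8208
8208 = (1,2,2,3,0)_9 → 1⁴ + 2⁴ + 2⁴ + 3⁴ + 0⁴ = 1 + 16 + 16 + 81 + 0 = 114
114 = (1,3,6)_9 → 1⁴ + 3⁴ + 6⁴ = 1 + 81 + 1296 = 1378
1378 = (1,8,0,1)_9 → 1⁴ + 8⁴ + 0⁴ + 1⁴ = 1 + 4096 + 0 + 1 = 4098

4098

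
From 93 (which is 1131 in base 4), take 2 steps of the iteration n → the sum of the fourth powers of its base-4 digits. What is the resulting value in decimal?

3

93 = (1,1,3,1)_4 → 84
84 = (1,1,1,0)_4 → 3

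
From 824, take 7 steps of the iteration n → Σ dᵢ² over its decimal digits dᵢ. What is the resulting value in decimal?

89

824 → 8² + 2² + 4² = 84
84 → 8² + 4² = 80
80 → 8² + 0² = 64
64 → 6² + 4² = 52
52 → 5² + 2² = 29
29 → 2² + 9² = 85
85 → 8² + 5² = 89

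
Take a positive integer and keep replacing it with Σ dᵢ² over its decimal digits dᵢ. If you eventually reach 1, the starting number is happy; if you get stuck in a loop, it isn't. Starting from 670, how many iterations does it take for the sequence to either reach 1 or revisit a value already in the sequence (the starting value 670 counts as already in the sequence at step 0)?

10

670 → 85
85 → 89
89 → 145
145 → 42
42 → 20
20 → 4
4 → 16
16 → 37
37 → 58
58 → 89  — 89 repeats.
That took 10 steps.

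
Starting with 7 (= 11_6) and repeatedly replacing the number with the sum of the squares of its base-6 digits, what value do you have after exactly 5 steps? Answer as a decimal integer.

13

7 = (1,1)_6 → 1² + 1² = 1 + 1 = 2
2 = (2)_6 → 2² = 4
4 = (4)_6 → 4² = 16
16 = (2,4)_6 → 2² + 4² = 4 + 16 = 20
20 = (3,2)_6 → 3² + 2² = 9 + 4 = 13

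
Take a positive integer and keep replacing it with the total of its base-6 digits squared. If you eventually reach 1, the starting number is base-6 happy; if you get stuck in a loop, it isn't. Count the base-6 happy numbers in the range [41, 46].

41: 41 → 26 → 20 → 13 → 5 → 25 → 17 → 29 → 41  (repeats 41)
42: 42 → 2 → 4 → 16 → 20 → 13 → 5 → 25 → 17 → 29 → 41 → 26 → 20  (repeats 20)
43: 43 → 3 → 9 → 10 → 17 → 29 → 41 → 26 → 20 → 13 → 5 → 25 → 17  (repeats 17)
44: 44 → 6 → 1  (reaches 1)
45: 45 → 11 → 26 → 20 → 13 → 5 → 25 → 17 → 29 → 41 → 26  (repeats 26)
46: 46 → 18 → 9 → 10 → 17 → 29 → 41 → 26 → 20 → 13 → 5 → 25 → 17  (repeats 17)
base-6 happy: 44

1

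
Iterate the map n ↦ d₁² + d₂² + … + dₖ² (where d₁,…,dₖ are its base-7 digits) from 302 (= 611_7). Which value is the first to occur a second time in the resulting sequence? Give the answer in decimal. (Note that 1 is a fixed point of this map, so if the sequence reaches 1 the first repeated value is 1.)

302 = (6,1,1)_7 → 38
38 = (5,3)_7 → 34
34 = (4,6)_7 → 52
52 = (1,0,3)_7 → 10
10 = (1,3)_7 → 10  — 10 already appeared earlier.

10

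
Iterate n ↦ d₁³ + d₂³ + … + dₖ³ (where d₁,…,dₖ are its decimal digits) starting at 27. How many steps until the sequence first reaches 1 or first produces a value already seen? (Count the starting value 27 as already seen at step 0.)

3

27 → 2³ + 7³ = 351
351 → 3³ + 5³ + 1³ = 153
153 → 1³ + 5³ + 3³ = 153  — 153 repeats.
That took 3 steps.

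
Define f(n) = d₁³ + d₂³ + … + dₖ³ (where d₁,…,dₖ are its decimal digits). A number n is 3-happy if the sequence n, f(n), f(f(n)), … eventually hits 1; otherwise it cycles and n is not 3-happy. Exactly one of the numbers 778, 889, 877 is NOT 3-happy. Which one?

778: 778 → 1198 → 1243 → 100 → 1  — reaches 1 (3-happy)
889: 889 → 1753 → 496 → 1009 → 730 → 370 → 370  — repeats 370 (not 3-happy)
877: 877 → 1198 → 1243 → 100 → 1  — reaches 1 (3-happy)

889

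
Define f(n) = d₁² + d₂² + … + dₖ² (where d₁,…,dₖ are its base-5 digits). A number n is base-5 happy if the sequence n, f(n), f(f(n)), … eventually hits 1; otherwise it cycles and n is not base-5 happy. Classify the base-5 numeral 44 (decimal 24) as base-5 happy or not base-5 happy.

24 = (4,4)_5 → 4² + 4² = 16 + 16 = 32
32 = (1,1,2)_5 → 1² + 1² + 2² = 1 + 1 + 4 = 6
6 = (1,1)_5 → 1² + 1² = 1 + 1 = 2
2 = (2)_5 → 2² = 4
4 = (4)_5 → 4² = 16
16 = (3,1)_5 → 3² + 1² = 9 + 1 = 10
10 = (2,0)_5 → 2² + 0² = 4 + 0 = 4  — 4 already seen; the sequence cycles without reaching 1.

not base-5 happy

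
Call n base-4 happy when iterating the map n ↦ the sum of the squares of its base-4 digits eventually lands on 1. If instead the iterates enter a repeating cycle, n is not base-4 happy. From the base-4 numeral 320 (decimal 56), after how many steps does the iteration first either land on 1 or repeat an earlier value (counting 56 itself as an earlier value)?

56 = (3,2,0)_4 → 3² + 2² + 0² = 13
13 = (3,1)_4 → 3² + 1² = 10
10 = (2,2)_4 → 2² + 2² = 8
8 = (2,0)_4 → 2² + 0² = 4
4 = (1,0)_4 → 1² + 0² = 1  — reached 1.
That took 5 steps.

5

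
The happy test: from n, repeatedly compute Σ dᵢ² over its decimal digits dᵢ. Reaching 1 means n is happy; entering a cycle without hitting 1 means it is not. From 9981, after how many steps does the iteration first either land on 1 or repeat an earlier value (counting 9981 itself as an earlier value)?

14

9981 → 9² + 9² + 8² + 1² = 227
227 → 2² + 2² + 7² = 57
57 → 5² + 7² = 74
74 → 7² + 4² = 65
65 → 6² + 5² = 61
61 → 6² + 1² = 37
37 → 3² + 7² = 58
58 → 5² + 8² = 89
89 → 8² + 9² = 145
145 → 1² + 4² + 5² = 42
42 → 4² + 2² = 20
20 → 2² + 0² = 4
4 → 4² = 16
16 → 1² + 6² = 37  — 37 repeats.
That took 14 steps.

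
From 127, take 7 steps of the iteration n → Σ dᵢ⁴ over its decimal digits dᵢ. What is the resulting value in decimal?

127 → 1⁴ + 2⁴ + 7⁴ = 1 + 16 + 2401 = 2418
2418 → 2⁴ + 4⁴ + 1⁴ + 8⁴ = 16 + 256 + 1 + 4096 = 4369
4369 → 4⁴ + 3⁴ + 6⁴ + 9⁴ = 256 + 81 + 1296 + 6561 = 8194
8194 → 8⁴ + 1⁴ + 9⁴ + 4⁴ = 4096 + 1 + 6561 + 256 = 10914
10914 → 1⁴ + 0⁴ + 9⁴ + 1⁴ + 4⁴ = 1 + 0 + 6561 + 1 + 256 = 6819
6819 → 6⁴ + 8⁴ + 1⁴ + 9⁴ = 1296 + 4096 + 1 + 6561 = 11954
11954 → 1⁴ + 1⁴ + 9⁴ + 5⁴ + 4⁴ = 1 + 1 + 6561 + 625 + 256 = 7444

7444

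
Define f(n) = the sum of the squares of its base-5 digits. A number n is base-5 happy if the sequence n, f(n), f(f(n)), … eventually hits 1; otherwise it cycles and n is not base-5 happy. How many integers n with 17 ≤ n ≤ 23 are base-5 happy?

2

17: 17 → 13 → 13  (repeats 13)
18: 18 → 18  (repeats 18)
19: 19 → 25 → 1  (reaches 1)
20: 20 → 16 → 10 → 4 → 16  (repeats 16)
21: 21 → 17 → 13 → 13  (repeats 13)
22: 22 → 20 → 16 → 10 → 4 → 16  (repeats 16)
23: 23 → 25 → 1  (reaches 1)
base-5 happy: 19, 23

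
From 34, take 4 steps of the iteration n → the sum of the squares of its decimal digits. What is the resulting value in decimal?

89

34 → 3² + 4² = 25
25 → 2² + 5² = 29
29 → 2² + 9² = 85
85 → 8² + 5² = 89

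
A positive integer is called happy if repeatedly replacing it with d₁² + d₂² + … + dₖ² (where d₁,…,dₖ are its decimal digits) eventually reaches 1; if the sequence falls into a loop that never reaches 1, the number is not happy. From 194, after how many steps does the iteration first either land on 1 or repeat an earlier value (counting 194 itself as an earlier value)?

10

194 → 98
98 → 145
145 → 42
42 → 20
20 → 4
4 → 16
16 → 37
37 → 58
58 → 89
89 → 145  — 145 repeats.
That took 10 steps.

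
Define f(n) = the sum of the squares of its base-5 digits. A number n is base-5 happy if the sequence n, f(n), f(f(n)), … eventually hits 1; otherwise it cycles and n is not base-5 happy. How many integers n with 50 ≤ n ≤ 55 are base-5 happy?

2

50: 50 → 4 → 16 → 10 → 4  — not base-5 happy
51: 51 → 5 → 1  — base-5 happy
52: 52 → 8 → 10 → 4 → 16 → 10  — not base-5 happy
53: 53 → 13 → 13  — not base-5 happy
54: 54 → 20 → 16 → 10 → 4 → 16  — not base-5 happy
55: 55 → 5 → 1  — base-5 happy
base-5 happy: 51, 55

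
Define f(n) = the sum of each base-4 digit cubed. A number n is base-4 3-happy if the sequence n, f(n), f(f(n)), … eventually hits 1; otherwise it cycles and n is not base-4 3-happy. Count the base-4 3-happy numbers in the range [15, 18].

15: 15 → 54 → 36 → 9 → 9  (repeats 9)
16: 16 → 1  (reaches 1)
17: 17 → 2 → 8 → 8  (repeats 8)
18: 18 → 9 → 9  (repeats 9)
base-4 3-happy: 16

1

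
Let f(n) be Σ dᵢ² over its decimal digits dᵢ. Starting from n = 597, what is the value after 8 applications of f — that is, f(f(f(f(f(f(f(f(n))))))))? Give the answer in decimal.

89

597 → 5² + 9² + 7² = 155
155 → 1² + 5² + 5² = 51
51 → 5² + 1² = 26
26 → 2² + 6² = 40
40 → 4² + 0² = 16
16 → 1² + 6² = 37
37 → 3² + 7² = 58
58 → 5² + 8² = 89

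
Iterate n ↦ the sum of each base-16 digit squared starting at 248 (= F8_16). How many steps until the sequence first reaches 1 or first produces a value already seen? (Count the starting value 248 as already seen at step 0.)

9

248 = (15,8)_16 → 15² + 8² = 225 + 64 = 289
289 = (1,2,1)_16 → 1² + 2² + 1² = 1 + 4 + 1 = 6
6 = (6)_16 → 6² = 36
36 = (2,4)_16 → 2² + 4² = 4 + 16 = 20
20 = (1,4)_16 → 1² + 4² = 1 + 16 = 17
17 = (1,1)_16 → 1² + 1² = 1 + 1 = 2
2 = (2)_16 → 2² = 4
4 = (4)_16 → 4² = 16
16 = (1,0)_16 → 1² + 0² = 1 + 0 = 1  — reached 1.
That took 9 steps.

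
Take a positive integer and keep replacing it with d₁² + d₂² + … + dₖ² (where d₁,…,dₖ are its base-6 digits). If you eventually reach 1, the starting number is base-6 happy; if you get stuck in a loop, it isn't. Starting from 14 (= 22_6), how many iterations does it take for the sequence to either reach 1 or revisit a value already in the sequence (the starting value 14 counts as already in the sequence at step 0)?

14 = (2,2)_6 → 2² + 2² = 4 + 4 = 8
8 = (1,2)_6 → 1² + 2² = 1 + 4 = 5
5 = (5)_6 → 5² = 25
25 = (4,1)_6 → 4² + 1² = 16 + 1 = 17
17 = (2,5)_6 → 2² + 5² = 4 + 25 = 29
29 = (4,5)_6 → 4² + 5² = 16 + 25 = 41
41 = (1,0,5)_6 → 1² + 0² + 5² = 1 + 0 + 25 = 26
26 = (4,2)_6 → 4² + 2² = 16 + 4 = 20
20 = (3,2)_6 → 3² + 2² = 9 + 4 = 13
13 = (2,1)_6 → 2² + 1² = 4 + 1 = 5  — 5 repeats.
That took 10 steps.

10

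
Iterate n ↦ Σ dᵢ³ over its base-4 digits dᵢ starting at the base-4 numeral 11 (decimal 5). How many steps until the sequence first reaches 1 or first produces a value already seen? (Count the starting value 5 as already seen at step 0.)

3

5 = (1,1)_4 → 1³ + 1³ = 1 + 1 = 2
2 = (2)_4 → 2³ = 8
8 = (2,0)_4 → 2³ + 0³ = 8 + 0 = 8  — 8 repeats.
That took 3 steps.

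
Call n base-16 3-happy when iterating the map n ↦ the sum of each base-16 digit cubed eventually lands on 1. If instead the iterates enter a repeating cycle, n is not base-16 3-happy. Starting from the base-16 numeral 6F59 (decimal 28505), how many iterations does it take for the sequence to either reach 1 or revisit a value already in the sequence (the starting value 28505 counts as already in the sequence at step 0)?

8

28505 = (6,15,5,9)_16 → 6³ + 15³ + 5³ + 9³ = 4445
4445 = (1,1,5,13)_16 → 1³ + 1³ + 5³ + 13³ = 2324
2324 = (9,1,4)_16 → 9³ + 1³ + 4³ = 794
794 = (3,1,10)_16 → 3³ + 1³ + 10³ = 1028
1028 = (4,0,4)_16 → 4³ + 0³ + 4³ = 128
128 = (8,0)_16 → 8³ + 0³ = 512
512 = (2,0,0)_16 → 2³ + 0³ + 0³ = 8
8 = (8)_16 → 8³ = 512  — 512 repeats.
That took 8 steps.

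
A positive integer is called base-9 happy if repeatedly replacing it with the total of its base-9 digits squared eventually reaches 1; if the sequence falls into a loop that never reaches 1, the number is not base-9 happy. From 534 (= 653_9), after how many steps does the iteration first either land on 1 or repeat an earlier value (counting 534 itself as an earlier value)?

534 = (6,5,3)_9 → 6² + 5² + 3² = 70
70 = (7,7)_9 → 7² + 7² = 98
98 = (1,1,8)_9 → 1² + 1² + 8² = 66
66 = (7,3)_9 → 7² + 3² = 58
58 = (6,4)_9 → 6² + 4² = 52
52 = (5,7)_9 → 5² + 7² = 74
74 = (8,2)_9 → 8² + 2² = 68
68 = (7,5)_9 → 7² + 5² = 74  — 74 repeats.
That took 8 steps.

8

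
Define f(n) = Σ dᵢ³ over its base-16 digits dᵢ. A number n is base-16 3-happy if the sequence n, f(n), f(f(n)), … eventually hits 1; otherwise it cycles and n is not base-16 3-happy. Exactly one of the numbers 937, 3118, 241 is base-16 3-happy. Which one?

3118

937: 937 → 1756 → 4141 → 2206 → 3985 → 4105 → 730 → 3205 → 2365 → 2953 → 2572 → 2728 → 2512 → 2926 → 4291 → 1756  — repeats 1756 (not base-16 3-happy)
3118: 3118 → 4480 → 514 → 16 → 1  — reaches 1 (base-16 3-happy)
241: 241 → 3376 → 2224 → 1843 → 397 → 2710 → 1945 → 1801 → 1072 → 91 → 1456 → 1456  — repeats 1456 (not base-16 3-happy)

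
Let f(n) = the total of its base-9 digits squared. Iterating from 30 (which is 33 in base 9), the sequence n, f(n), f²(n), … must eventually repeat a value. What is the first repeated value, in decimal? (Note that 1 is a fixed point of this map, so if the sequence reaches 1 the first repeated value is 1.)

50

30 = (3,3)_9 → 3² + 3² = 18
18 = (2,0)_9 → 2² + 0² = 4
4 = (4)_9 → 4² = 16
16 = (1,7)_9 → 1² + 7² = 50
50 = (5,5)_9 → 5² + 5² = 50  — 50 already appeared earlier.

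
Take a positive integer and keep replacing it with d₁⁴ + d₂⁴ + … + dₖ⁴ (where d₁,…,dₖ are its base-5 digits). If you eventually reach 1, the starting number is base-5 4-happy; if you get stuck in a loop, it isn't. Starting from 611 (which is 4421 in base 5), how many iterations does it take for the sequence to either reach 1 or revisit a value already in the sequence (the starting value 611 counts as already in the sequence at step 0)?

4

611 = (4,4,2,1)_5 → 4⁴ + 4⁴ + 2⁴ + 1⁴ = 256 + 256 + 16 + 1 = 529
529 = (4,1,0,4)_5 → 4⁴ + 1⁴ + 0⁴ + 4⁴ = 256 + 1 + 0 + 256 = 513
513 = (4,0,2,3)_5 → 4⁴ + 0⁴ + 2⁴ + 3⁴ = 256 + 0 + 16 + 81 = 353
353 = (2,4,0,3)_5 → 2⁴ + 4⁴ + 0⁴ + 3⁴ = 16 + 256 + 0 + 81 = 353  — 353 repeats.
That took 4 steps.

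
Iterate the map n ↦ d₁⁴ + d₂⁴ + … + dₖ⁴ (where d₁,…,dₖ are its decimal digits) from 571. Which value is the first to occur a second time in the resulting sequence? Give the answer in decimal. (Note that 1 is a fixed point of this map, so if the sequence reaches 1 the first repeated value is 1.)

13139

571 → 5⁴ + 7⁴ + 1⁴ = 3027
3027 → 3⁴ + 0⁴ + 2⁴ + 7⁴ = 2498
2498 → 2⁴ + 4⁴ + 9⁴ + 8⁴ = 10929
10929 → 1⁴ + 0⁴ + 9⁴ + 2⁴ + 9⁴ = 13139
13139 → 1⁴ + 3⁴ + 1⁴ + 3⁴ + 9⁴ = 6725
6725 → 6⁴ + 7⁴ + 2⁴ + 5⁴ = 4338
4338 → 4⁴ + 3⁴ + 3⁴ + 8⁴ = 4514
4514 → 4⁴ + 5⁴ + 1⁴ + 4⁴ = 1138
1138 → 1⁴ + 1⁴ + 3⁴ + 8⁴ = 4179
4179 → 4⁴ + 1⁴ + 7⁴ + 9⁴ = 9219
9219 → 9⁴ + 2⁴ + 1⁴ + 9⁴ = 13139  — 13139 already appeared earlier.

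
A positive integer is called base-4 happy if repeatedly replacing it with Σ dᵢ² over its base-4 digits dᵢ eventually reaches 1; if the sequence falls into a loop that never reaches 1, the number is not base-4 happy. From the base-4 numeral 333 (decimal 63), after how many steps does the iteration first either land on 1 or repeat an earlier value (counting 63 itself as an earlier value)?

7

63 = (3,3,3)_4 → 3² + 3² + 3² = 27
27 = (1,2,3)_4 → 1² + 2² + 3² = 14
14 = (3,2)_4 → 3² + 2² = 13
13 = (3,1)_4 → 3² + 1² = 10
10 = (2,2)_4 → 2² + 2² = 8
8 = (2,0)_4 → 2² + 0² = 4
4 = (1,0)_4 → 1² + 0² = 1  — reached 1.
That took 7 steps.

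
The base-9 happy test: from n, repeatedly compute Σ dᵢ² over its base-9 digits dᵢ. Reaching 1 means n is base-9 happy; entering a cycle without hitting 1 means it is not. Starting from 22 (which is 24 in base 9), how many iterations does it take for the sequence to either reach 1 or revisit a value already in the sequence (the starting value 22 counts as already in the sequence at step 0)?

5

22 = (2,4)_9 → 2² + 4² = 20
20 = (2,2)_9 → 2² + 2² = 8
8 = (8)_9 → 8² = 64
64 = (7,1)_9 → 7² + 1² = 50
50 = (5,5)_9 → 5² + 5² = 50  — 50 repeats.
That took 5 steps.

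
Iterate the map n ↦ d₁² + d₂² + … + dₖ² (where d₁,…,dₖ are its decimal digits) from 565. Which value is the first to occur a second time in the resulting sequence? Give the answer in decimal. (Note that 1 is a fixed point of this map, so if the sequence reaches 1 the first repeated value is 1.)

1

565 → 86
86 → 100
100 → 1  — reached the fixed point 1.
1 → 1, so 1 is the first repeated value.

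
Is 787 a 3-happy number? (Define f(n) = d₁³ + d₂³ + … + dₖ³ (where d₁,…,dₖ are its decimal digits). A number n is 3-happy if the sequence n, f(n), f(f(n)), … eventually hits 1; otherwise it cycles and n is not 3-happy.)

3-happy

787 → 7³ + 8³ + 7³ = 1198
1198 → 1³ + 1³ + 9³ + 8³ = 1243
1243 → 1³ + 2³ + 4³ + 3³ = 100
100 → 1³ + 0³ + 0³ = 1  — reached 1.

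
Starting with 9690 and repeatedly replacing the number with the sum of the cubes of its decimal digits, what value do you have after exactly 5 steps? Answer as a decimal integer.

36

9690 → 9³ + 6³ + 9³ + 0³ = 1674
1674 → 1³ + 6³ + 7³ + 4³ = 624
624 → 6³ + 2³ + 4³ = 288
288 → 2³ + 8³ + 8³ = 1032
1032 → 1³ + 0³ + 3³ + 2³ = 36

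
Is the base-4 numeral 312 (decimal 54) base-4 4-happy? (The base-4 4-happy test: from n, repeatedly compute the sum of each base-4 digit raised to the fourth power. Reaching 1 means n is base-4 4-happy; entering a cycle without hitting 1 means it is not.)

base-4 4-happy

54 = (3,1,2)_4 → 3⁴ + 1⁴ + 2⁴ = 81 + 1 + 16 = 98
98 = (1,2,0,2)_4 → 1⁴ + 2⁴ + 0⁴ + 2⁴ = 1 + 16 + 0 + 16 = 33
33 = (2,0,1)_4 → 2⁴ + 0⁴ + 1⁴ = 16 + 0 + 1 = 17
17 = (1,0,1)_4 → 1⁴ + 0⁴ + 1⁴ = 1 + 0 + 1 = 2
2 = (2)_4 → 2⁴ = 16
16 = (1,0,0)_4 → 1⁴ + 0⁴ + 0⁴ = 1 + 0 + 0 = 1  — reached 1.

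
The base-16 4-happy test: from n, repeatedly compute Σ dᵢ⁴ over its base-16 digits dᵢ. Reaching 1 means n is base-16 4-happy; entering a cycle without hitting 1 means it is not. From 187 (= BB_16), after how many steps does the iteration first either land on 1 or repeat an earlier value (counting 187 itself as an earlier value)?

187 = (11,11)_16 → 11⁴ + 11⁴ = 29282
29282 = (7,2,6,2)_16 → 7⁴ + 2⁴ + 6⁴ + 2⁴ = 3729
3729 = (14,9,1)_16 → 14⁴ + 9⁴ + 1⁴ = 44978
44978 = (10,15,11,2)_16 → 10⁴ + 15⁴ + 11⁴ + 2⁴ = 75282
75282 = (1,2,6,1,2)_16 → 1⁴ + 2⁴ + 6⁴ + 1⁴ + 2⁴ = 1330
1330 = (5,3,2)_16 → 5⁴ + 3⁴ + 2⁴ = 722
722 = (2,13,2)_16 → 2⁴ + 13⁴ + 2⁴ = 28593
28593 = (6,15,11,1)_16 → 6⁴ + 15⁴ + 11⁴ + 1⁴ = 66563
66563 = (1,0,4,0,3)_16 → 1⁴ + 0⁴ + 4⁴ + 0⁴ + 3⁴ = 338
338 = (1,5,2)_16 → 1⁴ + 5⁴ + 2⁴ = 642
642 = (2,8,2)_16 → 2⁴ + 8⁴ + 2⁴ = 4128
4128 = (1,0,2,0)_16 → 1⁴ + 0⁴ + 2⁴ + 0⁴ = 17
17 = (1,1)_16 → 1⁴ + 1⁴ = 2
2 = (2)_16 → 2⁴ = 16
16 = (1,0)_16 → 1⁴ + 0⁴ = 1  — reached 1.
That took 15 steps.

15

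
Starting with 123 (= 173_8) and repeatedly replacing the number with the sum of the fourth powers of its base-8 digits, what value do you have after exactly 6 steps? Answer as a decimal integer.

123 = (1,7,3)_8 → 1⁴ + 7⁴ + 3⁴ = 2483
2483 = (4,6,6,3)_8 → 4⁴ + 6⁴ + 6⁴ + 3⁴ = 2929
2929 = (5,5,6,1)_8 → 5⁴ + 5⁴ + 6⁴ + 1⁴ = 2547
2547 = (4,7,6,3)_8 → 4⁴ + 7⁴ + 6⁴ + 3⁴ = 4034
4034 = (7,7,0,2)_8 → 7⁴ + 7⁴ + 0⁴ + 2⁴ = 4818
4818 = (1,1,3,2,2)_8 → 1⁴ + 1⁴ + 3⁴ + 2⁴ + 2⁴ = 115

115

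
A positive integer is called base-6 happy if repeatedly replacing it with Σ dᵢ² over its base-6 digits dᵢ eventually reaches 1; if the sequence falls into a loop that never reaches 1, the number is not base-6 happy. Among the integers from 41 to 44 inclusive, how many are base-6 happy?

41: 41 → 26 → 20 → 13 → 5 → 25 → 17 → 29 → 41  (repeats 41)
42: 42 → 2 → 4 → 16 → 20 → 13 → 5 → 25 → 17 → 29 → 41 → 26 → 20  (repeats 20)
43: 43 → 3 → 9 → 10 → 17 → 29 → 41 → 26 → 20 → 13 → 5 → 25 → 17  (repeats 17)
44: 44 → 6 → 1  (reaches 1)
base-6 happy: 44

1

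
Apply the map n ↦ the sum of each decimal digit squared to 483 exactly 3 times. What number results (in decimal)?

42

483 → 4² + 8² + 3² = 89
89 → 8² + 9² = 145
145 → 1² + 4² + 5² = 42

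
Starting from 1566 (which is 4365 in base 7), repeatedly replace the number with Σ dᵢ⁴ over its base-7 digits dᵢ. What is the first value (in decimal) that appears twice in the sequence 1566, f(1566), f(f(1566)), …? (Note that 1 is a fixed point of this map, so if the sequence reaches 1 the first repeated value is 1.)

1566 = (4,3,6,5)_7 → 4⁴ + 3⁴ + 6⁴ + 5⁴ = 256 + 81 + 1296 + 625 = 2258
2258 = (6,4,0,4)_7 → 6⁴ + 4⁴ + 0⁴ + 4⁴ = 1296 + 256 + 0 + 256 = 1808
1808 = (5,1,6,2)_7 → 5⁴ + 1⁴ + 6⁴ + 2⁴ = 625 + 1 + 1296 + 16 = 1938
1938 = (5,4,3,6)_7 → 5⁴ + 4⁴ + 3⁴ + 6⁴ = 625 + 256 + 81 + 1296 = 2258  — 2258 already appeared earlier.

2258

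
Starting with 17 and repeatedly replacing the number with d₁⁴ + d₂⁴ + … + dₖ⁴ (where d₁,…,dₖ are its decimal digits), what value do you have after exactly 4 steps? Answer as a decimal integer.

17 → 1⁴ + 7⁴ = 2402
2402 → 2⁴ + 4⁴ + 0⁴ + 2⁴ = 288
288 → 2⁴ + 8⁴ + 8⁴ = 8208
8208 → 8⁴ + 2⁴ + 0⁴ + 8⁴ = 8208

8208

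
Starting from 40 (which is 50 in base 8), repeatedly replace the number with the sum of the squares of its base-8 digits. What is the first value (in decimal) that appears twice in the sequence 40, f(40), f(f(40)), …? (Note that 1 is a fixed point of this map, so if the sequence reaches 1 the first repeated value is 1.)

40 = (5,0)_8 → 5² + 0² = 25 + 0 = 25
25 = (3,1)_8 → 3² + 1² = 9 + 1 = 10
10 = (1,2)_8 → 1² + 2² = 1 + 4 = 5
5 = (5)_8 → 5² = 25  — 25 already appeared earlier.

25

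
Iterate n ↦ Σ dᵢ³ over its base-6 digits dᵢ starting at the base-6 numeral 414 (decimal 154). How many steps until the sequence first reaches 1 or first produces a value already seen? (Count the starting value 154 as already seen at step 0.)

154 = (4,1,4)_6 → 4³ + 1³ + 4³ = 129
129 = (3,3,3)_6 → 3³ + 3³ + 3³ = 81
81 = (2,1,3)_6 → 2³ + 1³ + 3³ = 36
36 = (1,0,0)_6 → 1³ + 0³ + 0³ = 1  — reached 1.
That took 4 steps.

4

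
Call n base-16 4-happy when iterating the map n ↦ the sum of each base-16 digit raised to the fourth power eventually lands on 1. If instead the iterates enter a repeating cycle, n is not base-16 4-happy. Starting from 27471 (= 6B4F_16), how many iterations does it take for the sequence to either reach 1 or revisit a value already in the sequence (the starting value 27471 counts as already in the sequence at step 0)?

7

27471 = (6,11,4,15)_16 → 66818
66818 = (1,0,5,0,2)_16 → 642
642 = (2,8,2)_16 → 4128
4128 = (1,0,2,0)_16 → 17
17 = (1,1)_16 → 2
2 = (2)_16 → 16
16 = (1,0)_16 → 1  — reached 1.
That took 7 steps.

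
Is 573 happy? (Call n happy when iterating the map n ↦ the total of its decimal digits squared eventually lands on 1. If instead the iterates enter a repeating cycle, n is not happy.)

not happy

573 → 83
83 → 73
73 → 58
58 → 89
89 → 145
145 → 42
42 → 20
20 → 4
4 → 16
16 → 37
37 → 58  — 58 already seen; the sequence cycles without reaching 1.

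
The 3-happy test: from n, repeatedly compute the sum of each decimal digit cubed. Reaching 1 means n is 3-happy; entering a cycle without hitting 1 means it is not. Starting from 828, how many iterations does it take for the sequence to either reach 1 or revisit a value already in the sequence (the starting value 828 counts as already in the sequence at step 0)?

828 → 8³ + 2³ + 8³ = 1032
1032 → 1³ + 0³ + 3³ + 2³ = 36
36 → 3³ + 6³ = 243
243 → 2³ + 4³ + 3³ = 99
99 → 9³ + 9³ = 1458
1458 → 1³ + 4³ + 5³ + 8³ = 702
702 → 7³ + 0³ + 2³ = 351
351 → 3³ + 5³ + 1³ = 153
153 → 1³ + 5³ + 3³ = 153  — 153 repeats.
That took 9 steps.

9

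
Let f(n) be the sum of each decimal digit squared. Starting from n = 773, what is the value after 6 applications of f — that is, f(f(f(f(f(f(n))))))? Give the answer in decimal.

773 → 7² + 7² + 3² = 107
107 → 1² + 0² + 7² = 50
50 → 5² + 0² = 25
25 → 2² + 5² = 29
29 → 2² + 9² = 85
85 → 8² + 5² = 89

89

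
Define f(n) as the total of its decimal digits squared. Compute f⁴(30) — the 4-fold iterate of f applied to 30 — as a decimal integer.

61

30 → 9
9 → 81
81 → 65
65 → 61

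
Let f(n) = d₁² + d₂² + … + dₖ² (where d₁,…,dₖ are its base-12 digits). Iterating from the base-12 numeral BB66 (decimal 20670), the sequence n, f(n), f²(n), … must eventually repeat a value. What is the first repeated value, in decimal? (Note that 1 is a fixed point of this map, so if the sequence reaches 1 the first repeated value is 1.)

1

20670 = (11,11,6,6)_12 → 11² + 11² + 6² + 6² = 314
314 = (2,2,2)_12 → 2² + 2² + 2² = 12
12 = (1,0)_12 → 1² + 0² = 1  — reached the fixed point 1.
1 → 1, so 1 is the first repeated value.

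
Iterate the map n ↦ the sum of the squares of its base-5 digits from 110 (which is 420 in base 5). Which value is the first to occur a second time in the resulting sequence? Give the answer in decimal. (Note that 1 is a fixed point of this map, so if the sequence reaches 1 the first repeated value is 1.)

16

110 = (4,2,0)_5 → 4² + 2² + 0² = 16 + 4 + 0 = 20
20 = (4,0)_5 → 4² + 0² = 16 + 0 = 16
16 = (3,1)_5 → 3² + 1² = 9 + 1 = 10
10 = (2,0)_5 → 2² + 0² = 4 + 0 = 4
4 = (4)_5 → 4² = 16  — 16 already appeared earlier.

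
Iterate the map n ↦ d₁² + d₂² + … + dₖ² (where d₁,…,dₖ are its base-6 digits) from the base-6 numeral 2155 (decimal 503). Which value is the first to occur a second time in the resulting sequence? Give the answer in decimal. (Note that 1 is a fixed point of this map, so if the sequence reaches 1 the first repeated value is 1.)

503 = (2,1,5,5)_6 → 55
55 = (1,3,1)_6 → 11
11 = (1,5)_6 → 26
26 = (4,2)_6 → 20
20 = (3,2)_6 → 13
13 = (2,1)_6 → 5
5 = (5)_6 → 25
25 = (4,1)_6 → 17
17 = (2,5)_6 → 29
29 = (4,5)_6 → 41
41 = (1,0,5)_6 → 26  — 26 already appeared earlier.

26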